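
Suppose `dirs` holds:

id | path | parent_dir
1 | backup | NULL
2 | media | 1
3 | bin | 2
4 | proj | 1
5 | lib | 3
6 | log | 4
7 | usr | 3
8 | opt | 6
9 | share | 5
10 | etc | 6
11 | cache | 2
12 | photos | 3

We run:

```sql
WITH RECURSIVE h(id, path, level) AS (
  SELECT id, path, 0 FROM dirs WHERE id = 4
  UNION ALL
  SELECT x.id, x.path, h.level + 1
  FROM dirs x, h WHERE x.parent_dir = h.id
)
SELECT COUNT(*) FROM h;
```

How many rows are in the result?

4

Base: id=4 (proj) at level 0.
Iteration 1: rows with parent_dir in {4} -> log (id 6, level 1).
Iteration 2: rows with parent_dir in {6} -> opt (id 8, level 2), etc (id 10, level 2).
Iteration 3: no rows with parent_dir in {8,10}; recursion stops.
Total rows emitted: 4.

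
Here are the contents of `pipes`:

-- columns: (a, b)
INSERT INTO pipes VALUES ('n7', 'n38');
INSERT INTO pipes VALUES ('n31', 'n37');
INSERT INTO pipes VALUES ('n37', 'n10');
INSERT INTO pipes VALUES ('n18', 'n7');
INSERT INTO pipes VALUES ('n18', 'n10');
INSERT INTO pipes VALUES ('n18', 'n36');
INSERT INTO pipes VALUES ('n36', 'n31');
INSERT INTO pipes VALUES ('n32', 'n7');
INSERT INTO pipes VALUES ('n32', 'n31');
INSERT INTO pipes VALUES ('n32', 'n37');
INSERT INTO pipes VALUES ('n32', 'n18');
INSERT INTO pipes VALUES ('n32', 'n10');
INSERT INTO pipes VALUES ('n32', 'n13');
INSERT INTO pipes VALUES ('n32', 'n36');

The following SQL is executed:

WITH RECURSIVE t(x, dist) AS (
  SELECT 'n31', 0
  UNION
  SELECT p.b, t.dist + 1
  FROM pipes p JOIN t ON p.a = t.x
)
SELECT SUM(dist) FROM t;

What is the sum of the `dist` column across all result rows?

3

Base: (n31, dist=0).
Iteration 1: edges from {n31} -> (n37, dist=1).
Iteration 2: edges from {n37} -> (n10, dist=2).
Iteration 3: no outgoing edges from {n10}; recursion stops.
SUM(dist) = 0 + 1 + 2 = 3.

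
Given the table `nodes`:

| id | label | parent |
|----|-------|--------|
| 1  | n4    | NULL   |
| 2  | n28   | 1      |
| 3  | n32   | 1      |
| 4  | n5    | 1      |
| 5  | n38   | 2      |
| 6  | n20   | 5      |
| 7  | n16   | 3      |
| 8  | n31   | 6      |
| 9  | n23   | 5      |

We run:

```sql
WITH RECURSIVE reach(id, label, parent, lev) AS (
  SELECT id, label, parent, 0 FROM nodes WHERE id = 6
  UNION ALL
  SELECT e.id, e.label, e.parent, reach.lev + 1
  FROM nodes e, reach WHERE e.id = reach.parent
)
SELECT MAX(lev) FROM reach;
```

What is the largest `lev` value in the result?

Base: id=6 (n20), parent=5, lev 0.
Iteration 1: join on id=5 -> n38 (id 5, parent=2, lev 1).
Iteration 2: join on id=2 -> n28 (id 2, parent=1, lev 2).
Iteration 3: join on id=1 -> n4 (id 1, parent=NULL, lev 3).
Iteration 4: parent is NULL; no match; recursion stops.
lev values: 0, 1, 2, 3; the maximum is 3.

3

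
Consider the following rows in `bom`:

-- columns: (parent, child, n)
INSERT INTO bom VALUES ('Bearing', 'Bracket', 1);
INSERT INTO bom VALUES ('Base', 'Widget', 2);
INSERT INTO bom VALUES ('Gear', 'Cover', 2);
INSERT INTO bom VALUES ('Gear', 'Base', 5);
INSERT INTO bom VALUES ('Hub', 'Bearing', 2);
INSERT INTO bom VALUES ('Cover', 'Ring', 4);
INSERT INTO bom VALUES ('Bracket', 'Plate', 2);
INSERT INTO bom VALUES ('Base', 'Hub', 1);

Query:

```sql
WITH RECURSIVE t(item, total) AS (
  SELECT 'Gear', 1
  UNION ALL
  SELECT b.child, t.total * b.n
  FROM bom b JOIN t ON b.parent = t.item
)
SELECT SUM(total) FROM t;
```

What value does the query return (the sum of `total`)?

Base: (Gear, total=1).
Iteration 1: components of {Gear} -> Base = 1*5 = 5, Cover = 1*2 = 2.
Iteration 2: components of {Base,Cover} -> Hub = 5*1 = 5, Ring = 2*4 = 8, Widget = 5*2 = 10.
Iteration 3: components of {Hub,Ring,Widget} -> Bearing = 5*2 = 10.
Iteration 4: components of {Bearing} -> Bracket = 10*1 = 10.
Iteration 5: components of {Bracket} -> Plate = 10*2 = 20.
Iteration 6: no further components; recursion stops.
SUM(total) = 1 + 2 + 5 + 8 + 10 + 5 + 10 + 10 + 20 = 71.

71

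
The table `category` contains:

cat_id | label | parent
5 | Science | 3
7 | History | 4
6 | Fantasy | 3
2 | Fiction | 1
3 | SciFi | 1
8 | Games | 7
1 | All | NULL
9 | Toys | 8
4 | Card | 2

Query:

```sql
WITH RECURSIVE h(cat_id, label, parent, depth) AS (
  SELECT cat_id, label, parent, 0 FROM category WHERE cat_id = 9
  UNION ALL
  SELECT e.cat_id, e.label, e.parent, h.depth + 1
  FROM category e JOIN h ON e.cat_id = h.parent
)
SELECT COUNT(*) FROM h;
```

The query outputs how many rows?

Base: cat_id=9 (Toys), parent=8, depth 0.
Iteration 1: join on cat_id=8 -> Games (id 8, parent=7, depth 1).
Iteration 2: join on cat_id=7 -> History (id 7, parent=4, depth 2).
Iteration 3: join on cat_id=4 -> Card (id 4, parent=2, depth 3).
Iteration 4: join on cat_id=2 -> Fiction (id 2, parent=1, depth 4).
Iteration 5: join on cat_id=1 -> All (id 1, parent=NULL, depth 5).
Iteration 6: parent is NULL; no match; recursion stops.
Total rows emitted: 6.

6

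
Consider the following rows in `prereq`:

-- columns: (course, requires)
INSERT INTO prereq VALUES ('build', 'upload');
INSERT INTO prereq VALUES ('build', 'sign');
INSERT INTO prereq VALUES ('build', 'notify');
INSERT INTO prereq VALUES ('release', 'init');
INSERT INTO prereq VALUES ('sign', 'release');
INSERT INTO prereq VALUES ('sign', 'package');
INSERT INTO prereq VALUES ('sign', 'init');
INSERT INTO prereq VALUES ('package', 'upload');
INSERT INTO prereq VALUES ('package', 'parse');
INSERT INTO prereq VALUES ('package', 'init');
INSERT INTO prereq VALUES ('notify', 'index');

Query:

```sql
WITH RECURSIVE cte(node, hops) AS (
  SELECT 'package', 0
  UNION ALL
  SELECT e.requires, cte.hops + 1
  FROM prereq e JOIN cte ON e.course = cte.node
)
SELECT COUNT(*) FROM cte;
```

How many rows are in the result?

Base: (package, hops=0).
Iteration 1: edges from {package} -> (init, hops=1), (parse, hops=1), (upload, hops=1).
Iteration 2: no outgoing edges from {init,parse,upload}; recursion stops.
Total rows emitted: 4.

4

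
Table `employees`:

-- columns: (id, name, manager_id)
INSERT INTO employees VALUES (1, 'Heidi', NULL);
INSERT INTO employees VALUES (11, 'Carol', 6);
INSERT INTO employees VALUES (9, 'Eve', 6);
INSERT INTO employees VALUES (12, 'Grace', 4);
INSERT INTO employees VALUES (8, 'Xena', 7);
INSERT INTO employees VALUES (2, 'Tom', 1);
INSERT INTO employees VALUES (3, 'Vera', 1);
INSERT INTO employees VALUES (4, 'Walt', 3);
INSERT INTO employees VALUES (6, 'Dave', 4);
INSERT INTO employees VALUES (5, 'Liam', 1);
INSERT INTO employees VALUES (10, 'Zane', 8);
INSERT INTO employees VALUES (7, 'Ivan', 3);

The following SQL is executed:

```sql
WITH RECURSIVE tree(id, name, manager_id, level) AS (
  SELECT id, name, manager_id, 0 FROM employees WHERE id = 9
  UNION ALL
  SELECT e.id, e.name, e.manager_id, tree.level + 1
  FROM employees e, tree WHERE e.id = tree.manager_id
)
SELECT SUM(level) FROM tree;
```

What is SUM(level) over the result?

Base: id=9 (Eve), manager_id=6, level 0.
Iteration 1: join on id=6 -> Dave (id 6, manager_id=4, level 1).
Iteration 2: join on id=4 -> Walt (id 4, manager_id=3, level 2).
Iteration 3: join on id=3 -> Vera (id 3, manager_id=1, level 3).
Iteration 4: join on id=1 -> Heidi (id 1, manager_id=NULL, level 4).
Iteration 5: manager_id is NULL; no match; recursion stops.
SUM(level) = 0 + 1 + 2 + 3 + 4 = 10.

10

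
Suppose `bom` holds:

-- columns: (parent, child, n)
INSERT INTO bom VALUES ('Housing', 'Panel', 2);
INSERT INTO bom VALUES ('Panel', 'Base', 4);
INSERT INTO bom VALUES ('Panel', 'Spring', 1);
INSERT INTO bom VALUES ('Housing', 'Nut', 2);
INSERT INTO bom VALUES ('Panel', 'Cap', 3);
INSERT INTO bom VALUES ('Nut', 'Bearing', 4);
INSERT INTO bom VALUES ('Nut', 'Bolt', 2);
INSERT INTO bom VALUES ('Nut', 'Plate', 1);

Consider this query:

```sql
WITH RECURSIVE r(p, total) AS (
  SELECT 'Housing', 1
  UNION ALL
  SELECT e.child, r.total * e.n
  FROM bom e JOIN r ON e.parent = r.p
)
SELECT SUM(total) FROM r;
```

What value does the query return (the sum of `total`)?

35

Base: (Housing, total=1).
Iteration 1: components of {Housing} -> Nut = 1*2 = 2, Panel = 1*2 = 2.
Iteration 2: components of {Nut,Panel} -> Base = 2*4 = 8, Bearing = 2*4 = 8, Bolt = 2*2 = 4, Cap = 2*3 = 6, Plate = 2*1 = 2, Spring = 2*1 = 2.
Iteration 3: no further components; recursion stops.
SUM(total) = 1 + 2 + 2 + 8 + 2 + 6 + 8 + 4 + 2 = 35.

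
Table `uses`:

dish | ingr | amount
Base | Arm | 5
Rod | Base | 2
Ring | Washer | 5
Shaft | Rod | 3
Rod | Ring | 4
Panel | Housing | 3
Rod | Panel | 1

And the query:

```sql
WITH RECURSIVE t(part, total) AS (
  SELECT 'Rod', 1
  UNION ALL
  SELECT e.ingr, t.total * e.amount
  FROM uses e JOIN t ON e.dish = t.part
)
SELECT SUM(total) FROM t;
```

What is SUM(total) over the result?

Base: (Rod, total=1).
Iteration 1: components of {Rod} -> Base = 1*2 = 2, Panel = 1*1 = 1, Ring = 1*4 = 4.
Iteration 2: components of {Base,Panel,Ring} -> Arm = 2*5 = 10, Housing = 1*3 = 3, Washer = 4*5 = 20.
Iteration 3: no further components; recursion stops.
SUM(total) = 1 + 2 + 1 + 4 + 10 + 3 + 20 = 41.

41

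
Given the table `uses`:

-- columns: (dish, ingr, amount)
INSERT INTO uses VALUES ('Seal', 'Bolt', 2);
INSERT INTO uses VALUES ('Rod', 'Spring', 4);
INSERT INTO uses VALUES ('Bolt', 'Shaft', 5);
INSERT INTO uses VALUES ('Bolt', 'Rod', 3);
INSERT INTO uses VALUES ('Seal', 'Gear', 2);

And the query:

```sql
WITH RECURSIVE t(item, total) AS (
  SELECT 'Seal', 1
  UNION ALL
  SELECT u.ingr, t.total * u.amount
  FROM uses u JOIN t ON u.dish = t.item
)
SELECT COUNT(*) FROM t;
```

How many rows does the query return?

6

Base: (Seal, total=1).
Iteration 1: components of {Seal} -> Bolt = 1*2 = 2, Gear = 1*2 = 2.
Iteration 2: components of {Bolt,Gear} -> Rod = 2*3 = 6, Shaft = 2*5 = 10.
Iteration 3: components of {Rod,Shaft} -> Spring = 6*4 = 24.
Iteration 4: no further components; recursion stops.
Total rows emitted: 6.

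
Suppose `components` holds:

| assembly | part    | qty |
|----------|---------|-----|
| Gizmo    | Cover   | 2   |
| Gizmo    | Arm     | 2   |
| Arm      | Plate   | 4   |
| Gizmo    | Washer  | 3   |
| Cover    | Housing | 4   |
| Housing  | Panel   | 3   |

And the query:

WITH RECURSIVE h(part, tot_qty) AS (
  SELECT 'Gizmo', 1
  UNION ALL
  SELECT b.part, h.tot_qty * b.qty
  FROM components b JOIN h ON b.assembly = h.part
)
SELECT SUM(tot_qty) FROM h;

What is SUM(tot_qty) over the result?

Base: (Gizmo, tot_qty=1).
Iteration 1: components of {Gizmo} -> Arm = 1*2 = 2, Cover = 1*2 = 2, Washer = 1*3 = 3.
Iteration 2: components of {Arm,Cover,Washer} -> Housing = 2*4 = 8, Plate = 2*4 = 8.
Iteration 3: components of {Housing,Plate} -> Panel = 8*3 = 24.
Iteration 4: no further components; recursion stops.
SUM(tot_qty) = 1 + 2 + 2 + 3 + 8 + 8 + 24 = 48.

48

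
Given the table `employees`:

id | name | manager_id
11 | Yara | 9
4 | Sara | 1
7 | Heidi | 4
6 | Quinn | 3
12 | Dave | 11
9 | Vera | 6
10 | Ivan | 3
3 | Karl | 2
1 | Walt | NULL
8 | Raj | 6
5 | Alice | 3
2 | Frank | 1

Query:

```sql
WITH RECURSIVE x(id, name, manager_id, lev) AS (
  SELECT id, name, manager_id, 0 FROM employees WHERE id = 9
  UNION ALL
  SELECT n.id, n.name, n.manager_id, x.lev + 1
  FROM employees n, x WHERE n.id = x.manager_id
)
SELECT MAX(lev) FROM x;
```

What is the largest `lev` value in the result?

Base: id=9 (Vera), manager_id=6, lev 0.
Iteration 1: join on id=6 -> Quinn (id 6, manager_id=3, lev 1).
Iteration 2: join on id=3 -> Karl (id 3, manager_id=2, lev 2).
Iteration 3: join on id=2 -> Frank (id 2, manager_id=1, lev 3).
Iteration 4: join on id=1 -> Walt (id 1, manager_id=NULL, lev 4).
Iteration 5: manager_id is NULL; no match; recursion stops.
lev values: 0, 1, 2, 3, 4; the maximum is 4.

4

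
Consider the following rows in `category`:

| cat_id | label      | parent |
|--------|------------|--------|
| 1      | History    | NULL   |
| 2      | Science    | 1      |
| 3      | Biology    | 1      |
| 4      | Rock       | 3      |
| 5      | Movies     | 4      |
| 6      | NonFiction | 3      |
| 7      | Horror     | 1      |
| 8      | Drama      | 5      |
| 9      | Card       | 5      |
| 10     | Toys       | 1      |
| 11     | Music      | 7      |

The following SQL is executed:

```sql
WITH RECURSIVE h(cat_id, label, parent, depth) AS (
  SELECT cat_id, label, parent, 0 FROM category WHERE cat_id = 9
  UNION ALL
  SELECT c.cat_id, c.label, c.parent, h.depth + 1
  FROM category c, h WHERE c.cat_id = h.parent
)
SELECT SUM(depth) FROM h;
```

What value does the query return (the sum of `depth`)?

Base: cat_id=9 (Card), parent=5, depth 0.
Iteration 1: join on cat_id=5 -> Movies (id 5, parent=4, depth 1).
Iteration 2: join on cat_id=4 -> Rock (id 4, parent=3, depth 2).
Iteration 3: join on cat_id=3 -> Biology (id 3, parent=1, depth 3).
Iteration 4: join on cat_id=1 -> History (id 1, parent=NULL, depth 4).
Iteration 5: parent is NULL; no match; recursion stops.
SUM(depth) = 0 + 1 + 2 + 3 + 4 = 10.

10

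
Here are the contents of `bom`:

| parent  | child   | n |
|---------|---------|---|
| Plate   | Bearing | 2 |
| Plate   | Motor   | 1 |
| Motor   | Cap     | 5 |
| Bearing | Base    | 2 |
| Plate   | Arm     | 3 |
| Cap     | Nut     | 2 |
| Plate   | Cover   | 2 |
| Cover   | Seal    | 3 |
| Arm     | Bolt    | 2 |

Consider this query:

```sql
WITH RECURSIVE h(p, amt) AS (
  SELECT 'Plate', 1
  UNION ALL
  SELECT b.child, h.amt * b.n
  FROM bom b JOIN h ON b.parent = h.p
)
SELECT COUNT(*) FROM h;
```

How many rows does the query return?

Base: (Plate, amt=1).
Iteration 1: components of {Plate} -> Arm = 1*3 = 3, Bearing = 1*2 = 2, Cover = 1*2 = 2, Motor = 1*1 = 1.
Iteration 2: components of {Arm,Bearing,Cover,Motor} -> Base = 2*2 = 4, Bolt = 3*2 = 6, Cap = 1*5 = 5, Seal = 2*3 = 6.
Iteration 3: components of {Base,Bolt,Cap,Seal} -> Nut = 5*2 = 10.
Iteration 4: no further components; recursion stops.
Total rows emitted: 10.

10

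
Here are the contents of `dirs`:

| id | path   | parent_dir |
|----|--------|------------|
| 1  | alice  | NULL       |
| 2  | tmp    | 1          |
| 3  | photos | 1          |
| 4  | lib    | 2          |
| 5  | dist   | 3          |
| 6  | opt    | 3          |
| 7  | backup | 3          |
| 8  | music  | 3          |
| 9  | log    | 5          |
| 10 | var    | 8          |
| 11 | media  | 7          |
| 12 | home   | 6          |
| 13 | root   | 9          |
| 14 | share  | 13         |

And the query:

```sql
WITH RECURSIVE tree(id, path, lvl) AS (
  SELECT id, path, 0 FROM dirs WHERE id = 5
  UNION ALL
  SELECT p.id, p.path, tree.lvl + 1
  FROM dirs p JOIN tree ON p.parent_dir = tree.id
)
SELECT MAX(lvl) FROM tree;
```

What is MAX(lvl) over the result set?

3

Base: id=5 (dist) at lvl 0.
Iteration 1: rows with parent_dir in {5} -> log (id 9, lvl 1).
Iteration 2: rows with parent_dir in {9} -> root (id 13, lvl 2).
Iteration 3: rows with parent_dir in {13} -> share (id 14, lvl 3).
Iteration 4: no rows with parent_dir in {14}; recursion stops.
lvl values: 0, 1, 2, 3; the maximum is 3.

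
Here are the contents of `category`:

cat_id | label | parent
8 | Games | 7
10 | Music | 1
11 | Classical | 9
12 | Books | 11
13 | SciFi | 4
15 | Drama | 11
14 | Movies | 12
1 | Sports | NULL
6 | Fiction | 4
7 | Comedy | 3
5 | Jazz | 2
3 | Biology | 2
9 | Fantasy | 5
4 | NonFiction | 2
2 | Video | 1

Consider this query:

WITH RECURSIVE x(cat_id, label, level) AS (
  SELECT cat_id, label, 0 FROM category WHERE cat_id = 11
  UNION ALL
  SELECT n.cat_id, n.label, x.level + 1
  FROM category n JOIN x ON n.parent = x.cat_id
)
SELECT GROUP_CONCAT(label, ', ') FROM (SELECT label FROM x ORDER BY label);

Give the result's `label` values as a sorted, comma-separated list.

Base: cat_id=11 (Classical) at level 0.
Iteration 1: rows with parent in {11} -> Books (id 12, level 1), Drama (id 15, level 1).
Iteration 2: rows with parent in {12,15} -> Movies (id 14, level 2).
Iteration 3: no rows with parent in {14}; recursion stops.

Books, Classical, Drama, Movies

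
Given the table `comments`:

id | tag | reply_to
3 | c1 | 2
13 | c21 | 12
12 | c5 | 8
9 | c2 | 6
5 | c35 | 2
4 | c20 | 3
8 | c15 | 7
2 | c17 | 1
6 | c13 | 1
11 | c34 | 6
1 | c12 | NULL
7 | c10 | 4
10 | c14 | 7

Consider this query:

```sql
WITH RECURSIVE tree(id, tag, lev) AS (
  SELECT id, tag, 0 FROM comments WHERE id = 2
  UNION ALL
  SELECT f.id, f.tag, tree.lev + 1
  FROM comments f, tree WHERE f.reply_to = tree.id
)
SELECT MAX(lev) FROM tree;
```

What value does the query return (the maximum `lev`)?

6

Base: id=2 (c17) at lev 0.
Iteration 1: rows with reply_to in {2} -> c1 (id 3, lev 1), c35 (id 5, lev 1).
Iteration 2: rows with reply_to in {3,5} -> c20 (id 4, lev 2).
Iteration 3: rows with reply_to in {4} -> c10 (id 7, lev 3).
Iteration 4: rows with reply_to in {7} -> c15 (id 8, lev 4), c14 (id 10, lev 4).
Iteration 5: rows with reply_to in {8,10} -> c5 (id 12, lev 5).
Iteration 6: rows with reply_to in {12} -> c21 (id 13, lev 6).
Iteration 7: no rows with reply_to in {13}; recursion stops.
lev values: 0, 1, 1, 2, 3, 4, 4, 5, 6; the maximum is 6.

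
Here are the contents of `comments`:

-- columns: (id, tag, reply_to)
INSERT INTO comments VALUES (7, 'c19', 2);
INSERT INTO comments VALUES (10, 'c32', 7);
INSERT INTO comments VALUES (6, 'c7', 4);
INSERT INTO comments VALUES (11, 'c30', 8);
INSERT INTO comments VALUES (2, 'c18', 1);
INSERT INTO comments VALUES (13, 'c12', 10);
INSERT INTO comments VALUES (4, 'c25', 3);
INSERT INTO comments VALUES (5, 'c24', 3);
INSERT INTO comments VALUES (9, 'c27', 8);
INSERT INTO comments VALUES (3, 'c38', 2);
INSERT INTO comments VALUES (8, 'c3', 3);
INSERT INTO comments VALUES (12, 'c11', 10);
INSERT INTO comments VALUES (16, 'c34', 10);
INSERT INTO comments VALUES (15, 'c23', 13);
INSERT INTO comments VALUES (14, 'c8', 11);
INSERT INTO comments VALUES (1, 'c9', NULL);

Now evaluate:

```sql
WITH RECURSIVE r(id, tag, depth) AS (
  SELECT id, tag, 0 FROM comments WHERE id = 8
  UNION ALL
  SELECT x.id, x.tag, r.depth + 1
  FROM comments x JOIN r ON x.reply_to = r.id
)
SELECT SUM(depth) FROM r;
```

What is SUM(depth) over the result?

Base: id=8 (c3) at depth 0.
Iteration 1: rows with reply_to in {8} -> c27 (id 9, depth 1), c30 (id 11, depth 1).
Iteration 2: rows with reply_to in {9,11} -> c8 (id 14, depth 2).
Iteration 3: no rows with reply_to in {14}; recursion stops.
SUM(depth) = 0 + 1 + 1 + 2 = 4.

4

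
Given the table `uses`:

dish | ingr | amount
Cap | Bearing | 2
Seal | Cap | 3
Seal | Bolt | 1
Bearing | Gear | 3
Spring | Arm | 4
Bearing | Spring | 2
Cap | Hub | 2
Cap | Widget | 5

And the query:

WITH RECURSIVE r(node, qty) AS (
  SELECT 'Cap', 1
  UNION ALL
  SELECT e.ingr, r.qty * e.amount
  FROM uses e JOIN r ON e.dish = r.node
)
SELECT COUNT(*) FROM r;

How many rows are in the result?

Base: (Cap, qty=1).
Iteration 1: components of {Cap} -> Bearing = 1*2 = 2, Hub = 1*2 = 2, Widget = 1*5 = 5.
Iteration 2: components of {Bearing,Hub,Widget} -> Gear = 2*3 = 6, Spring = 2*2 = 4.
Iteration 3: components of {Gear,Spring} -> Arm = 4*4 = 16.
Iteration 4: no further components; recursion stops.
Total rows emitted: 7.

7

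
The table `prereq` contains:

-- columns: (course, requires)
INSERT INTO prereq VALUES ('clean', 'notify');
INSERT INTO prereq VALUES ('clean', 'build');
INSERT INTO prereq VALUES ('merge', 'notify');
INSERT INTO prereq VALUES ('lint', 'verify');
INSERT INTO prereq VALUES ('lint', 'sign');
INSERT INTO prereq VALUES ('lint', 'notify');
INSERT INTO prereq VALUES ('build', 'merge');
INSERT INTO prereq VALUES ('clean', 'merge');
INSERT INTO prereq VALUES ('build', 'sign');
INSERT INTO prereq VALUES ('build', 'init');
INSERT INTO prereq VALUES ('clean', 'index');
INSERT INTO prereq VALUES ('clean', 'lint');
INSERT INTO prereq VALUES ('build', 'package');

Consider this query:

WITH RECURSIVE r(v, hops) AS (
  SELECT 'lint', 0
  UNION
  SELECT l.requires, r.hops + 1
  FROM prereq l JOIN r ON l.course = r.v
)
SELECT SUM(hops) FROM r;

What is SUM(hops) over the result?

3

Base: (lint, hops=0).
Iteration 1: edges from {lint} -> (notify, hops=1), (sign, hops=1), (verify, hops=1).
Iteration 2: no outgoing edges from {notify,sign,verify}; recursion stops.
SUM(hops) = 0 + 1 + 1 + 1 = 3.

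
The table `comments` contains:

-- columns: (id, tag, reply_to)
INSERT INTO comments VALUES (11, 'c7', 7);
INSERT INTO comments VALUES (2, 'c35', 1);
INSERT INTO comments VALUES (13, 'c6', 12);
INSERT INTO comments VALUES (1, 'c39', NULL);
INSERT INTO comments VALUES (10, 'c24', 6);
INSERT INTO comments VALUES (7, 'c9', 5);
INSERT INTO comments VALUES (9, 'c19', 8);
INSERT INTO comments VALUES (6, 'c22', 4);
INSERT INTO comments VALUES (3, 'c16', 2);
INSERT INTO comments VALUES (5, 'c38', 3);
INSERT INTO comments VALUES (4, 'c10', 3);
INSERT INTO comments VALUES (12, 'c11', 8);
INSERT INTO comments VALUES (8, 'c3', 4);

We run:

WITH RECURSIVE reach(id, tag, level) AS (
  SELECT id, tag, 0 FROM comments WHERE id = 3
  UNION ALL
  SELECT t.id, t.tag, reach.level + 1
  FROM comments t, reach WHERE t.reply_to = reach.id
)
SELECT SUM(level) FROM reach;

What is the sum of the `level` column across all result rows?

24

Base: id=3 (c16) at level 0.
Iteration 1: rows with reply_to in {3} -> c10 (id 4, level 1), c38 (id 5, level 1).
Iteration 2: rows with reply_to in {4,5} -> c22 (id 6, level 2), c9 (id 7, level 2), c3 (id 8, level 2).
Iteration 3: rows with reply_to in {6,7,8} -> c19 (id 9, level 3), c24 (id 10, level 3), c7 (id 11, level 3), c11 (id 12, level 3).
Iteration 4: rows with reply_to in {9,10,11,12} -> c6 (id 13, level 4).
Iteration 5: no rows with reply_to in {13}; recursion stops.
SUM(level) = 0 + 1 + 1 + 2 + 2 + 2 + 3 + 3 + 3 + 3 + 4 = 24.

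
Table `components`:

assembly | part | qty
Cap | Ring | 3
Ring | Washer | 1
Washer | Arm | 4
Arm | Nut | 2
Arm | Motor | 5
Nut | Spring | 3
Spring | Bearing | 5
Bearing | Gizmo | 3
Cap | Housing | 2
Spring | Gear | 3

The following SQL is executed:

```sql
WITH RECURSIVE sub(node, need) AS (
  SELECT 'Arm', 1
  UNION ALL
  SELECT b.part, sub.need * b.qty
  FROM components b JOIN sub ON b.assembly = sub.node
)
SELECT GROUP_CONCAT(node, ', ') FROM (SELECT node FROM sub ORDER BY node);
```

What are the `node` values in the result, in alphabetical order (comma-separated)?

Arm, Bearing, Gear, Gizmo, Motor, Nut, Spring

Base: (Arm, need=1).
Iteration 1: components of {Arm} -> Motor = 1*5 = 5, Nut = 1*2 = 2.
Iteration 2: components of {Motor,Nut} -> Spring = 2*3 = 6.
Iteration 3: components of {Spring} -> Bearing = 6*5 = 30, Gear = 6*3 = 18.
Iteration 4: components of {Bearing,Gear} -> Gizmo = 30*3 = 90.
Iteration 5: no further components; recursion stops.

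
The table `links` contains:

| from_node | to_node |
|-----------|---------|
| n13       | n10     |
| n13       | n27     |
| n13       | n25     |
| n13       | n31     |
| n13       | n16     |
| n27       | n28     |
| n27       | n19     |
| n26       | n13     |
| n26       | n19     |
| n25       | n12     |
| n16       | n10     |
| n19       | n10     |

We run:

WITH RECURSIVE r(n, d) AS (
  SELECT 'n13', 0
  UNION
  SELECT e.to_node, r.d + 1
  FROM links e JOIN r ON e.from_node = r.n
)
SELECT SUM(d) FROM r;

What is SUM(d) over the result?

Base: (n13, d=0).
Iteration 1: edges from {n13} -> (n10, d=1), (n16, d=1), (n25, d=1), (n27, d=1), (n31, d=1).
Iteration 2: edges from {n10,n16,n25,n27,n31} -> (n10, d=2), (n12, d=2), (n19, d=2), (n28, d=2).
Iteration 3: edges from {n10,n12,n19,n28} -> (n10, d=3).
Iteration 4: no outgoing edges from {n10}; recursion stops.
SUM(d) = 0 + 1 + 1 + 1 + 1 + 1 + 2 + 2 + 2 + 2 + 3 = 16.

16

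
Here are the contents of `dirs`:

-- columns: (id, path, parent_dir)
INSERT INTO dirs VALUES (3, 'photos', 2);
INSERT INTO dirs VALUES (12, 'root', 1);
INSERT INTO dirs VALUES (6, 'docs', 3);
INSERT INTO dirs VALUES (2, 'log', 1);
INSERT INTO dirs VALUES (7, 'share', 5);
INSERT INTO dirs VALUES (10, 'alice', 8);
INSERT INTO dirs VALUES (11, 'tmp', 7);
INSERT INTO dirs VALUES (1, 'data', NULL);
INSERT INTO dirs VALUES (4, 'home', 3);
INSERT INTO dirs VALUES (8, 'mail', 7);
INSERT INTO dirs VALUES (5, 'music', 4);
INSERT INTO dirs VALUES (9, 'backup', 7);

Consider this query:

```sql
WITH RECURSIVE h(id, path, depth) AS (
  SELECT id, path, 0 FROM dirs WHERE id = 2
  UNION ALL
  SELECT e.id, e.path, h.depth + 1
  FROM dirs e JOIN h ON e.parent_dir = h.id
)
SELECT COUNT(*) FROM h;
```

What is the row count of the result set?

10

Base: id=2 (log) at depth 0.
Iteration 1: rows with parent_dir in {2} -> photos (id 3, depth 1).
Iteration 2: rows with parent_dir in {3} -> home (id 4, depth 2), docs (id 6, depth 2).
Iteration 3: rows with parent_dir in {4,6} -> music (id 5, depth 3).
Iteration 4: rows with parent_dir in {5} -> share (id 7, depth 4).
Iteration 5: rows with parent_dir in {7} -> mail (id 8, depth 5), backup (id 9, depth 5), tmp (id 11, depth 5).
Iteration 6: rows with parent_dir in {8,9,11} -> alice (id 10, depth 6).
Iteration 7: no rows with parent_dir in {10}; recursion stops.
Total rows emitted: 10.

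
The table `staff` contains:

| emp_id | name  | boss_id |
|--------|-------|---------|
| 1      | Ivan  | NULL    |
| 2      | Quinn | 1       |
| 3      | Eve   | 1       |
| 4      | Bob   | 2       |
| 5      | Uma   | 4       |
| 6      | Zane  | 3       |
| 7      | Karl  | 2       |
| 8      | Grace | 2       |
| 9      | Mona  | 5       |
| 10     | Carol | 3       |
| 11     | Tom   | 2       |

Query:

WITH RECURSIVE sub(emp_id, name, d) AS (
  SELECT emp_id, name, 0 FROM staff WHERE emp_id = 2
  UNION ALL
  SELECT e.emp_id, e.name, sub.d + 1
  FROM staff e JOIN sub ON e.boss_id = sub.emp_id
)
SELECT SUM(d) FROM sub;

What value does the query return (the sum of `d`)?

9

Base: emp_id=2 (Quinn) at d 0.
Iteration 1: rows with boss_id in {2} -> Bob (id 4, d 1), Karl (id 7, d 1), Grace (id 8, d 1), Tom (id 11, d 1).
Iteration 2: rows with boss_id in {4,7,8,11} -> Uma (id 5, d 2).
Iteration 3: rows with boss_id in {5} -> Mona (id 9, d 3).
Iteration 4: no rows with boss_id in {9}; recursion stops.
SUM(d) = 0 + 1 + 1 + 1 + 1 + 2 + 3 = 9.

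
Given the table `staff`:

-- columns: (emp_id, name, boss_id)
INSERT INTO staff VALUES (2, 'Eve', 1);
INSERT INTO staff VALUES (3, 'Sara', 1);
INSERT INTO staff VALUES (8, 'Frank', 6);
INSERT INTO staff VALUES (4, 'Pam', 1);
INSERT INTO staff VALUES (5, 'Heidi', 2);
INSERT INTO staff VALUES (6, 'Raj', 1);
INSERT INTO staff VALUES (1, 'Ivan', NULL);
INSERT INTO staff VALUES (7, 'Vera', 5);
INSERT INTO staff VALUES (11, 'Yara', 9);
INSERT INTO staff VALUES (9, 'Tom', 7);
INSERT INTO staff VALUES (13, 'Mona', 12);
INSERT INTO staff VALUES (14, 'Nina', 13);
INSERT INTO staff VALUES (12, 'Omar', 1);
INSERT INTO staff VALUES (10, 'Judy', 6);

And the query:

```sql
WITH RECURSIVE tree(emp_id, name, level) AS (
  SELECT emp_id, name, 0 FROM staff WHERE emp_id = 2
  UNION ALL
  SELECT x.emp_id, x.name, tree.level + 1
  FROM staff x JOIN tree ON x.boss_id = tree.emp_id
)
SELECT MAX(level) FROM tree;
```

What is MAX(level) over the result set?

Base: emp_id=2 (Eve) at level 0.
Iteration 1: rows with boss_id in {2} -> Heidi (id 5, level 1).
Iteration 2: rows with boss_id in {5} -> Vera (id 7, level 2).
Iteration 3: rows with boss_id in {7} -> Tom (id 9, level 3).
Iteration 4: rows with boss_id in {9} -> Yara (id 11, level 4).
Iteration 5: no rows with boss_id in {11}; recursion stops.
level values: 0, 1, 2, 3, 4; the maximum is 4.

4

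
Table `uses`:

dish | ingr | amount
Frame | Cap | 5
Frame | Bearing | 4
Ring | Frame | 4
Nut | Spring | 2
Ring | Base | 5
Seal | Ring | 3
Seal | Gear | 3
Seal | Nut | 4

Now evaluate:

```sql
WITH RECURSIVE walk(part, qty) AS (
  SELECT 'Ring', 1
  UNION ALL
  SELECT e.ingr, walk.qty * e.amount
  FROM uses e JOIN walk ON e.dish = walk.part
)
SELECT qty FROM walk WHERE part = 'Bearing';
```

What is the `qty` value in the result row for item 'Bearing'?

Base: (Ring, qty=1).
Iteration 1: components of {Ring} -> Base = 1*5 = 5, Frame = 1*4 = 4.
Iteration 2: components of {Base,Frame} -> Bearing = 4*4 = 16, Cap = 4*5 = 20.
Iteration 3: no further components; recursion stops.

16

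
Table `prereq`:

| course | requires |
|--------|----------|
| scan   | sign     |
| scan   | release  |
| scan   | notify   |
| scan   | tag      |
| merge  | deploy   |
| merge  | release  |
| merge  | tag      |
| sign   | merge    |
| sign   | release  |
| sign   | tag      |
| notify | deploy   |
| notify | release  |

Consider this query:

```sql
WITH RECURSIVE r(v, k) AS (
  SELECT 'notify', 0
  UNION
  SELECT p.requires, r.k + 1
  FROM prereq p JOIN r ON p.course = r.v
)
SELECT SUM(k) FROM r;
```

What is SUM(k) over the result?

2

Base: (notify, k=0).
Iteration 1: edges from {notify} -> (deploy, k=1), (release, k=1).
Iteration 2: no outgoing edges from {deploy,release}; recursion stops.
SUM(k) = 0 + 1 + 1 = 2.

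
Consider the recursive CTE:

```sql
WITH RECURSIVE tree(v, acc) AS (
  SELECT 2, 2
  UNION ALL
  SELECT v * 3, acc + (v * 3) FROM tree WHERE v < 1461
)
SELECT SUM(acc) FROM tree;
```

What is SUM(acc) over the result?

Base: v=2, acc=2.
Iteration 1: 2 < 1461 holds -> v = 2 * 3 = 6, acc = 2 + 6 = 8.
Iteration 2: 6 < 1461 holds -> v = 6 * 3 = 18, acc = 8 + 18 = 26.
Iteration 3: 18 < 1461 holds -> v = 18 * 3 = 54, acc = 26 + 54 = 80.
Iteration 4: 54 < 1461 holds -> v = 54 * 3 = 162, acc = 80 + 162 = 242.
Iteration 5: 162 < 1461 holds -> v = 162 * 3 = 486, acc = 242 + 486 = 728.
Iteration 6: 486 < 1461 holds -> v = 486 * 3 = 1458, acc = 728 + 1458 = 2186.
Iteration 7: 1458 < 1461 holds -> v = 1458 * 3 = 4374, acc = 2186 + 4374 = 6560.
Iteration 8: 4374 < 1461 fails; recursion stops.
SUM(acc) = 2 + 8 + 26 + 80 + 242 + 728 + 2186 + 6560 = 9832.

9832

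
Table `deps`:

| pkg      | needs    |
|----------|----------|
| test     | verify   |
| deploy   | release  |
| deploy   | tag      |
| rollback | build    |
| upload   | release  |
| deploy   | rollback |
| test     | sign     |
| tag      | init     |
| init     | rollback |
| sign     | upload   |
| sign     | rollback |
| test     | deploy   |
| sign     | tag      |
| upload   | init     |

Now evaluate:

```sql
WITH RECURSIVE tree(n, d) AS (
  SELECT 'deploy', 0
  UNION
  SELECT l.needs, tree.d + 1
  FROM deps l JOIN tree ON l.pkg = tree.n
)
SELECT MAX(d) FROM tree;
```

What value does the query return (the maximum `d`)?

Base: (deploy, d=0).
Iteration 1: edges from {deploy} -> (release, d=1), (rollback, d=1), (tag, d=1).
Iteration 2: edges from {release,rollback,tag} -> (build, d=2), (init, d=2).
Iteration 3: edges from {build,init} -> (rollback, d=3).
Iteration 4: edges from {rollback} -> (build, d=4).
Iteration 5: no outgoing edges from {build}; recursion stops.
d values: 0, 1, 1, 1, 2, 2, 3, 4; the maximum is 4.

4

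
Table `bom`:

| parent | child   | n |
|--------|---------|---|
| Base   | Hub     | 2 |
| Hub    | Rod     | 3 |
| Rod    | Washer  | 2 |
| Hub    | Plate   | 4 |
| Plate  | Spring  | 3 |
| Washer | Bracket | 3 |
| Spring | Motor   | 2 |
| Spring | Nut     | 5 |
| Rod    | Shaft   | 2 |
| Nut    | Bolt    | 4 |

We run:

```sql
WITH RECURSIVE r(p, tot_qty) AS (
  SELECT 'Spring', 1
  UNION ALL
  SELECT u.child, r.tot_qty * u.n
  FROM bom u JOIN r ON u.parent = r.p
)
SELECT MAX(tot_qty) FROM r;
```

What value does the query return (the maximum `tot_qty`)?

Base: (Spring, tot_qty=1).
Iteration 1: components of {Spring} -> Motor = 1*2 = 2, Nut = 1*5 = 5.
Iteration 2: components of {Motor,Nut} -> Bolt = 5*4 = 20.
Iteration 3: no further components; recursion stops.
tot_qty values: 1, 2, 5, 20; the maximum is 20.

20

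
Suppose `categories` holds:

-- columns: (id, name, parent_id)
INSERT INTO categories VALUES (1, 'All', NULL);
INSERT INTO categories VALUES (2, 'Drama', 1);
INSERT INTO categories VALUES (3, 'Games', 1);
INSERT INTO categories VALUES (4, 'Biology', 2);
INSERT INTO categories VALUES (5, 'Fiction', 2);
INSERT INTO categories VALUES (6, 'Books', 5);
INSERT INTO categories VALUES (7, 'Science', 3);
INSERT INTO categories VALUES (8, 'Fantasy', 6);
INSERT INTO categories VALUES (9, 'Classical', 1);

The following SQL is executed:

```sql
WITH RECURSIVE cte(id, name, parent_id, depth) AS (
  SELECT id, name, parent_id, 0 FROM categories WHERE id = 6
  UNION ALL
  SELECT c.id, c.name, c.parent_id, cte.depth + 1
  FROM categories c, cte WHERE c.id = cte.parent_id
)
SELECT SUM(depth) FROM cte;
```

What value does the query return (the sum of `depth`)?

Base: id=6 (Books), parent_id=5, depth 0.
Iteration 1: join on id=5 -> Fiction (id 5, parent_id=2, depth 1).
Iteration 2: join on id=2 -> Drama (id 2, parent_id=1, depth 2).
Iteration 3: join on id=1 -> All (id 1, parent_id=NULL, depth 3).
Iteration 4: parent_id is NULL; no match; recursion stops.
SUM(depth) = 0 + 1 + 2 + 3 = 6.

6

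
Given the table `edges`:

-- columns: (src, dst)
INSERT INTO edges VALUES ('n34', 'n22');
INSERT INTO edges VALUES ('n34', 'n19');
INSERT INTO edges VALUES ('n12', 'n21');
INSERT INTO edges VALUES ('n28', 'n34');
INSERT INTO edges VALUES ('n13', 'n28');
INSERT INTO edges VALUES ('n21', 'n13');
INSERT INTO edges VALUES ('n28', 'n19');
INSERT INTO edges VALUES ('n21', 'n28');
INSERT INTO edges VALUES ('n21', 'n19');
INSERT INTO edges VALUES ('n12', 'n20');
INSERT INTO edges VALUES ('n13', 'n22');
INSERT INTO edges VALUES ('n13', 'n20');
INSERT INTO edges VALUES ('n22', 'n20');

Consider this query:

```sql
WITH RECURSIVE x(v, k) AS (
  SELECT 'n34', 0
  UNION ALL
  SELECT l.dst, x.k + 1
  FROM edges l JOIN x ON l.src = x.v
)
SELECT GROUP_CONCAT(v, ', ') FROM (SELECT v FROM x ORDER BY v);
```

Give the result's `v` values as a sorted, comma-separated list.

n19, n20, n22, n34

Base: (n34, k=0).
Iteration 1: edges from {n34} -> (n19, k=1), (n22, k=1).
Iteration 2: edges from {n19,n22} -> (n20, k=2).
Iteration 3: no outgoing edges from {n20}; recursion stops.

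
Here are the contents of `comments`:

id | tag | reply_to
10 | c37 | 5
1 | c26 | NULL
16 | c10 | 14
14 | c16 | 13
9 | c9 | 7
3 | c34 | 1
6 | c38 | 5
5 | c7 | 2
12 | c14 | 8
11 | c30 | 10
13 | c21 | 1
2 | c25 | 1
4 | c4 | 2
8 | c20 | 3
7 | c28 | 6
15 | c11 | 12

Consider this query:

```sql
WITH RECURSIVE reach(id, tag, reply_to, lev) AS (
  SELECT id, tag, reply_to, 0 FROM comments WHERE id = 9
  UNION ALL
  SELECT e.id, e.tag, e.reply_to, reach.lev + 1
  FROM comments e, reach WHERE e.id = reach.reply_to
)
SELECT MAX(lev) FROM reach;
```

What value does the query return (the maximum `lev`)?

Base: id=9 (c9), reply_to=7, lev 0.
Iteration 1: join on id=7 -> c28 (id 7, reply_to=6, lev 1).
Iteration 2: join on id=6 -> c38 (id 6, reply_to=5, lev 2).
Iteration 3: join on id=5 -> c7 (id 5, reply_to=2, lev 3).
Iteration 4: join on id=2 -> c25 (id 2, reply_to=1, lev 4).
Iteration 5: join on id=1 -> c26 (id 1, reply_to=NULL, lev 5).
Iteration 6: reply_to is NULL; no match; recursion stops.
lev values: 0, 1, 2, 3, 4, 5; the maximum is 5.

5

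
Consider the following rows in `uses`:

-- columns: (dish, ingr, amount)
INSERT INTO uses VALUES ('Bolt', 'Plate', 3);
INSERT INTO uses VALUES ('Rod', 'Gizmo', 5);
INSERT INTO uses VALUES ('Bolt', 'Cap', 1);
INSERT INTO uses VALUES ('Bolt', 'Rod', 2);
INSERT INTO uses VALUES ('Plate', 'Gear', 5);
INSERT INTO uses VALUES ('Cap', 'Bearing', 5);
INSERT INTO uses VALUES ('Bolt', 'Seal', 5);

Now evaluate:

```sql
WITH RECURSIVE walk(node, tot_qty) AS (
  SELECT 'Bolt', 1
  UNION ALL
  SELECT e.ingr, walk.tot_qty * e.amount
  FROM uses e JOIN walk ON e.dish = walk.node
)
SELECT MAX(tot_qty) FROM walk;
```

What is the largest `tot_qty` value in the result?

15

Base: (Bolt, tot_qty=1).
Iteration 1: components of {Bolt} -> Cap = 1*1 = 1, Plate = 1*3 = 3, Rod = 1*2 = 2, Seal = 1*5 = 5.
Iteration 2: components of {Cap,Plate,Rod,Seal} -> Bearing = 1*5 = 5, Gear = 3*5 = 15, Gizmo = 2*5 = 10.
Iteration 3: no further components; recursion stops.
tot_qty values: 1, 5, 2, 3, 1, 10, 15, 5; the maximum is 15.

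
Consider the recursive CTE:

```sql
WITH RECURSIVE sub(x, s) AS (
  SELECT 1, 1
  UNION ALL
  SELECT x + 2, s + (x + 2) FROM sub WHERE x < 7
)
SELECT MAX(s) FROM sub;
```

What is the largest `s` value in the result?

16

Base: x=1, s=1.
Iteration 1: 1 < 7 holds -> x = 1 + 2 = 3, s = 1 + 3 = 4.
Iteration 2: 3 < 7 holds -> x = 3 + 2 = 5, s = 4 + 5 = 9.
Iteration 3: 5 < 7 holds -> x = 5 + 2 = 7, s = 9 + 7 = 16.
Iteration 4: 7 < 7 fails; recursion stops.
s values: 1, 4, 9, 16; the maximum is 16.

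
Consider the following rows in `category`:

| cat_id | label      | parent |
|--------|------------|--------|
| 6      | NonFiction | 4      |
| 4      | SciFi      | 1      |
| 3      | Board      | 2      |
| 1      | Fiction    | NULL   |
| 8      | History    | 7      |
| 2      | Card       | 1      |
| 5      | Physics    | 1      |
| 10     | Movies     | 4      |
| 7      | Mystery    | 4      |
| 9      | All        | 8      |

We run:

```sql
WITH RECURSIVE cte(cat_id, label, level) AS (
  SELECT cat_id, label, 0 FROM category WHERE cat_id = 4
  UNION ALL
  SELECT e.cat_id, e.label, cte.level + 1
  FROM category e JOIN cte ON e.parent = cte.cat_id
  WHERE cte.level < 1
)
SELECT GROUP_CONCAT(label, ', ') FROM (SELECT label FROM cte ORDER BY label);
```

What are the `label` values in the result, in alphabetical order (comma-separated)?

Movies, Mystery, NonFiction, SciFi

Base: cat_id=4 (SciFi) at level 0.
Iteration 1: rows with parent in {4} -> NonFiction (id 6, level 1), Mystery (id 7, level 1), Movies (id 10, level 1).
Iteration 2: level < 1 fails for all current rows; recursion stops.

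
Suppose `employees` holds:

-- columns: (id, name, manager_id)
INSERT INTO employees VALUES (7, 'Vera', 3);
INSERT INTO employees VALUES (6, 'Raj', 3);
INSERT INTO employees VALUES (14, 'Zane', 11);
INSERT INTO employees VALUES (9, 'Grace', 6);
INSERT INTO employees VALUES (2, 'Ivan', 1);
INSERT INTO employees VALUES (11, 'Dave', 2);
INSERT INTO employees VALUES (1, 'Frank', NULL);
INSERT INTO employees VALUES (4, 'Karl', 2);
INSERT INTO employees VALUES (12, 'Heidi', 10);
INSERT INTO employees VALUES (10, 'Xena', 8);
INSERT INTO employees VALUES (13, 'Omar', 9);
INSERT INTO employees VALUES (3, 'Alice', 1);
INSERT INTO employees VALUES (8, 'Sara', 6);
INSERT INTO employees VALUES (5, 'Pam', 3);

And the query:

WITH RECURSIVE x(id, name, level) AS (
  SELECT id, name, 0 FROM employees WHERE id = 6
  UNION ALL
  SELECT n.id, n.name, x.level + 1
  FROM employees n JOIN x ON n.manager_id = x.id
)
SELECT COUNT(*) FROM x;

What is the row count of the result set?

Base: id=6 (Raj) at level 0.
Iteration 1: rows with manager_id in {6} -> Sara (id 8, level 1), Grace (id 9, level 1).
Iteration 2: rows with manager_id in {8,9} -> Xena (id 10, level 2), Omar (id 13, level 2).
Iteration 3: rows with manager_id in {10,13} -> Heidi (id 12, level 3).
Iteration 4: no rows with manager_id in {12}; recursion stops.
Total rows emitted: 6.

6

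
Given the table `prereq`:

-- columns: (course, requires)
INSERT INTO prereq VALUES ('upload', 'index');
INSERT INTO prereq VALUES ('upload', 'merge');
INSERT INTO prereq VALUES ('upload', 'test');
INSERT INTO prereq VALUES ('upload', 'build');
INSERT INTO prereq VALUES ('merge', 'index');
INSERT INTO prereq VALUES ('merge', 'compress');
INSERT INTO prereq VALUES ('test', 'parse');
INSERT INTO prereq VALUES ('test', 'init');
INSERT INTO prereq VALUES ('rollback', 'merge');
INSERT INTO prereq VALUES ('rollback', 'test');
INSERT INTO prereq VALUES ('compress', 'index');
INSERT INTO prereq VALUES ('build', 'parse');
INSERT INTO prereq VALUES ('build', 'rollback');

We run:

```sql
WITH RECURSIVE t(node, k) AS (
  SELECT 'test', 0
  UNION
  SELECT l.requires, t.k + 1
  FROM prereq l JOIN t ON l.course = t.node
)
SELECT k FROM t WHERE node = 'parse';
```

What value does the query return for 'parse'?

1

Base: (test, k=0).
Iteration 1: edges from {test} -> (init, k=1), (parse, k=1).
Iteration 2: no outgoing edges from {init,parse}; recursion stops.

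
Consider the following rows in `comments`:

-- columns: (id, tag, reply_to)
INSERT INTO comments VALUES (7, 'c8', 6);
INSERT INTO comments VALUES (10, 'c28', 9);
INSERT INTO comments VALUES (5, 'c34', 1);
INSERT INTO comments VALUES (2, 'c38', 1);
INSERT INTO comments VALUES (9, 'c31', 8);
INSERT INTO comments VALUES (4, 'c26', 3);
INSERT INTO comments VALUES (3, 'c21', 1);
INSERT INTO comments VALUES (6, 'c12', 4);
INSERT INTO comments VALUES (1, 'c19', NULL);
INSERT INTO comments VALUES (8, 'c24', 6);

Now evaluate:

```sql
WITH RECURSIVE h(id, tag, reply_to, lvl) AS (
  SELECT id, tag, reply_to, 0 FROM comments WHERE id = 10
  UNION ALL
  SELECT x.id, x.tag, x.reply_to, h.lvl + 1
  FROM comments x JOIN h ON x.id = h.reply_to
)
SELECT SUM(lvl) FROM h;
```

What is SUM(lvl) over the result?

21

Base: id=10 (c28), reply_to=9, lvl 0.
Iteration 1: join on id=9 -> c31 (id 9, reply_to=8, lvl 1).
Iteration 2: join on id=8 -> c24 (id 8, reply_to=6, lvl 2).
Iteration 3: join on id=6 -> c12 (id 6, reply_to=4, lvl 3).
Iteration 4: join on id=4 -> c26 (id 4, reply_to=3, lvl 4).
Iteration 5: join on id=3 -> c21 (id 3, reply_to=1, lvl 5).
Iteration 6: join on id=1 -> c19 (id 1, reply_to=NULL, lvl 6).
Iteration 7: reply_to is NULL; no match; recursion stops.
SUM(lvl) = 0 + 1 + 2 + 3 + 4 + 5 + 6 = 21.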